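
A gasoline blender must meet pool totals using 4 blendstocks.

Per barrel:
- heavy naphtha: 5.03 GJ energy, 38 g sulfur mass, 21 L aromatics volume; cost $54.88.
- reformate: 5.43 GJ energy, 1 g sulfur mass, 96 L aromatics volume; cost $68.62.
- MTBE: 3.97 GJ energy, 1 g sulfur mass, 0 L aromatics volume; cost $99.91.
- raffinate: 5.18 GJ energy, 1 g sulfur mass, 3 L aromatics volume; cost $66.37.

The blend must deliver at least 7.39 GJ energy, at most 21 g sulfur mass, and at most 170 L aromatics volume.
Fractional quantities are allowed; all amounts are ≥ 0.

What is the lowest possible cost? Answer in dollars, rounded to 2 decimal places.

$88.79

Treat it as an LP. Let x1 = barrels of heavy naphtha, x2 = barrels of reformate, x3 = barrels of MTBE, x4 = barrels of raffinate.
min 54.88x1 + 68.62x2 + 99.91x3 + 66.37x4 subject to:
  5.03x1 + 5.43x2 + 3.97x3 + 5.18x4 ≥ 7.39   (energy)
  38x1 + 1x2 + 1x3 + 1x4 ≤ 21   (sulfur mass)
  21x1 + 96x2 + 3x4 ≤ 170   (aromatics volume)
  x1, x2, x3, x4 ≥ 0.
The minimum-cost mix takes nothing from MTBE, raffinate — only heavy naphtha, reformate. Binding constraints: energy and sulfur mass.
Solving gives x1 = 0.52973, x2 = 0.87025.
Cost = 54.88·0.52973 + 68.62·0.87025 = 88.7881.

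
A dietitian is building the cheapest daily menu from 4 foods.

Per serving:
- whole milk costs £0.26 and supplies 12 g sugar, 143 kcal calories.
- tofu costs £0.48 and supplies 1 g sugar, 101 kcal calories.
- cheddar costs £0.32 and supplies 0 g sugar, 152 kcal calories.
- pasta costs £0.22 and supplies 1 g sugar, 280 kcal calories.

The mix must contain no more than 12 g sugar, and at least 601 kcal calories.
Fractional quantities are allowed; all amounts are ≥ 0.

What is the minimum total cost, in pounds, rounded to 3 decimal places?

This is a linear program. Let x1 = servings of whole milk, x2 = servings of tofu, x3 = servings of cheddar, x4 = servings of pasta.
min 0.26x1 + 0.48x2 + 0.32x3 + 0.22x4 subject to:
  12x1 + 1x2 + 1x4 ≤ 12   (sugar)
  143x1 + 101x2 + 152x3 + 280x4 ≥ 601   (calories)
  x1, x2, x3, x4 ≥ 0.
The optimal basis is {pasta}; whole milk, tofu, cheddar drop out. The calories requirement is met with equality.
So pasta = 2.146 servings.
Total cost: 0.22·2.146 = 0.47212.

£0.472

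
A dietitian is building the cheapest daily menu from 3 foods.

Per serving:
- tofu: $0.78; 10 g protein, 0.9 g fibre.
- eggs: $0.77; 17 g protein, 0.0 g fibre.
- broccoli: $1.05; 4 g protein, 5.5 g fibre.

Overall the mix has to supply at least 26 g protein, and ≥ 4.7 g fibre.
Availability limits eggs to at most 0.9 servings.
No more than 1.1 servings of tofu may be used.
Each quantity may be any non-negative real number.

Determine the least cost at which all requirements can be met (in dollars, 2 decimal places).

$2.06

Let x1 = servings of tofu, x2 = servings of eggs, x3 = servings of broccoli.
Minimize 0.78x1 + 0.77x2 + 1.05x3 s.t.:
  10x1 + 17x2 + 4x3 ≥ 26   (protein)
  0.9x1 + 5.5x3 ≥ 4.7   (fibre)
  x2 ≤ 0.9
  x1 ≤ 1.1
  x1, x2, x3 ≥ 0.
The optimal mix uses every input. The protein, fibre, the eggs cap requirements are met with equality.
So tofu = 0.7792 servings, eggs = 0.9 servings, broccoli = 0.727 servings.
Hence cost = 0.78·0.7792 + 0.77·0.9 + 1.05·0.727 = $2.0641.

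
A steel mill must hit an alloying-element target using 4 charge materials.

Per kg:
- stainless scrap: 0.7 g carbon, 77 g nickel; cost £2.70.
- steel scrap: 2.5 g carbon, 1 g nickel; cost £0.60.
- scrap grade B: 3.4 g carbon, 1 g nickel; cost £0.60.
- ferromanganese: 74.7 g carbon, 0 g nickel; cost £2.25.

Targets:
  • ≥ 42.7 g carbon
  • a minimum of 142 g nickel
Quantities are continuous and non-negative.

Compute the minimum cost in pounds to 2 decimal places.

£6.23

Set it up as a linear program. Let x1 = kg of stainless scrap, x2 = kg of steel scrap, x3 = kg of scrap grade B, x4 = kg of ferromanganese.
min 2.7x1 + 0.6x2 + 0.6x3 + 2.25x4 with:
  0.7x1 + 2.5x2 + 3.4x3 + 74.7x4 ≥ 42.7   (carbon)
  77x1 + 1x2 + 1x3 ≥ 142   (nickel)
  x1, x2, x3, x4 ≥ 0.
At the optimum only stainless scrap, ferromanganese are positive (steel scrap, scrap grade B = 0). Binding constraints: carbon and nickel.
Solving gives x1 = 1.844, x4 = 0.5543.
Hence cost = 2.7·1.844 + 2.25·0.5543 = £6.2260.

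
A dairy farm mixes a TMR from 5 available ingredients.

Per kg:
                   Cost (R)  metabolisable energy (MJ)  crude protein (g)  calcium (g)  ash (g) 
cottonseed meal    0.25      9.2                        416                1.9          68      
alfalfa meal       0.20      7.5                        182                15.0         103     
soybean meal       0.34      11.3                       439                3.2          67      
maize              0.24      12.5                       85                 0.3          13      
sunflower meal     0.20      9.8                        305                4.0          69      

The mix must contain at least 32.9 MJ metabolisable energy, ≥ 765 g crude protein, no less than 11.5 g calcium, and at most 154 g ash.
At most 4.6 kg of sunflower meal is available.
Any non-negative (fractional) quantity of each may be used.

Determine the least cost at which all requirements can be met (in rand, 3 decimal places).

R0.806

Set it up as a linear program. Let x1 = kg of cottonseed meal, x2 = kg of alfalfa meal, x3 = kg of soybean meal, x4 = kg of maize, x5 = kg of sunflower meal.
Minimise 0.25x1 + 0.2x2 + 0.34x3 + 0.24x4 + 0.2x5 s.t.:
  9.2x1 + 7.5x2 + 11.3x3 + 12.5x4 + 9.8x5 ≥ 32.9   (metabolisable energy)
  416x1 + 182x2 + 439x3 + 85x4 + 305x5 ≥ 765   (crude protein)
  1.9x1 + 15x2 + 3.2x3 + 0.3x4 + 4x5 ≥ 11.5   (calcium)
  68x1 + 103x2 + 67x3 + 13x4 + 69x5 ≤ 154   (ash)
  x5 ≤ 4.6
  x1, x2, x3, x4, x5 ≥ 0.
The minimum-cost mix takes nothing from cottonseed meal — only alfalfa meal, soybean meal, maize, sunflower meal. Binding constraints: metabolisable energy, crude protein, calcium, ash.
Optimal quantities: alfalfa meal = 0.4323 kg, soybean meal = 1.201 kg, maize = 1.123 kg, sunflower meal = 0.2092 kg.
Cost = 0.2·0.4323 + 0.34·1.201 + 0.24·1.123 + 0.2·0.2092 = 0.80616.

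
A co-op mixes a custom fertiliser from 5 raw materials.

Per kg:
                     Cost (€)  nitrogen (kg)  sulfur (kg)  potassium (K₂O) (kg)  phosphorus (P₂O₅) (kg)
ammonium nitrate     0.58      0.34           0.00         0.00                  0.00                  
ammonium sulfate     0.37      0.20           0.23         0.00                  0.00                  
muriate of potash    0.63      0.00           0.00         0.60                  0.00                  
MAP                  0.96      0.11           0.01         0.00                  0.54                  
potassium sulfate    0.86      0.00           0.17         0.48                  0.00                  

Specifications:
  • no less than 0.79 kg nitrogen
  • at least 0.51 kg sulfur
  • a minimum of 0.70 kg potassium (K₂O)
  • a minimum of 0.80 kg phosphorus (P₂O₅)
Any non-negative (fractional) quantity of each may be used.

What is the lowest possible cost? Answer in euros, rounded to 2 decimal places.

€3.29

Let x1 = kg of ammonium nitrate, x2 = kg of ammonium sulfate, x3 = kg of muriate of potash, x4 = kg of MAP, x5 = kg of potassium sulfate.
Minimize 0.58x1 + 0.37x2 + 0.63x3 + 0.96x4 + 0.86x5 s.t.:
  0.34x1 + 0.2x2 + 0.11x4 ≥ 0.79   (nitrogen)
  0.23x2 + 0.01x4 + 0.17x5 ≥ 0.51   (sulfur)
  0.6x3 + 0.48x5 ≥ 0.7   (potassium (K₂O))
  0.54x4 ≥ 0.8   (phosphorus (P₂O₅))
  x1, x2, x3, x4, x5 ≥ 0.
The optimal basis is {ammonium nitrate, ammonium sulfate, muriate of potash, MAP}; potassium sulfate drops out. The nitrogen, sulfur, potassium (K₂O), phosphorus (P₂O₅) requirements are met with equality.
That vertex is x1 = 0.5778, x2 = 2.153, x3 = 1.167, x4 = 1.481.
Cost = 0.58·0.5778 + 0.37·2.153 + 0.63·1.167 + 0.96·1.481 = 3.2887.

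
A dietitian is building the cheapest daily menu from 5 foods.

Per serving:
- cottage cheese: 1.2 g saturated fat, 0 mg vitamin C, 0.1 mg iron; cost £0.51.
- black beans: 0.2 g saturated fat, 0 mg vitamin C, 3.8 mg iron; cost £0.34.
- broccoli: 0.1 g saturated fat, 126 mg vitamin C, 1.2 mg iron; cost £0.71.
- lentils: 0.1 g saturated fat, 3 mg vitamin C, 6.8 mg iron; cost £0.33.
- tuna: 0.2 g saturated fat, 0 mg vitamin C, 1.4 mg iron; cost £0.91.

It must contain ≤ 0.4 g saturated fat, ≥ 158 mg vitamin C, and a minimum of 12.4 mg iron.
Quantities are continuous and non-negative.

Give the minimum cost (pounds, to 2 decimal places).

£1.39

Set it up as a linear program. Let x1 = servings of cottage cheese, x2 = servings of black beans, x3 = servings of broccoli, x4 = servings of lentils, x5 = servings of tuna.
Minimize 0.51x1 + 0.34x2 + 0.71x3 + 0.33x4 + 0.91x5 s.t.:
  1.2x1 + 0.2x2 + 0.1x3 + 0.1x4 + 0.2x5 ≤ 0.4   (saturated fat)
  126x3 + 3x4 ≥ 158   (vitamin C)
  0.1x1 + 3.8x2 + 1.2x3 + 6.8x4 + 1.4x5 ≥ 12.4   (iron)
  x1, x2, x3, x4, x5 ≥ 0.
The minimum-cost mix takes nothing from cottage cheese, black beans, tuna — only broccoli, lentils. There the vitamin C and iron constraints are tight.
That vertex is x3 = 1.216, x4 = 1.609.
Cost = 0.71·1.216 + 0.33·1.609 = 1.3943.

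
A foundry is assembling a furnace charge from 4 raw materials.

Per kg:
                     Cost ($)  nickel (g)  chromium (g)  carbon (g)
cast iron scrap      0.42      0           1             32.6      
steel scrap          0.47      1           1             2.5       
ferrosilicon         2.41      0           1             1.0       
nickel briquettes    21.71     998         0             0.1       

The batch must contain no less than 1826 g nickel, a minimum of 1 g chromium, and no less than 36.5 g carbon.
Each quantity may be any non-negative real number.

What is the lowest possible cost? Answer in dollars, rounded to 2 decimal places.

Let x1 = kg of cast iron scrap, x2 = kg of steel scrap, x3 = kg of ferrosilicon, x4 = kg of nickel briquettes.
min 0.42x1 + 0.47x2 + 2.41x3 + 21.71x4 s.t.:
  1x2 + 998x4 ≥ 1826   (nickel)
  1x1 + 1x2 + 1x3 ≥ 1   (chromium)
  32.6x1 + 2.5x2 + 1x3 + 0.1x4 ≥ 36.5   (carbon)
  x1, x2, x3, x4 ≥ 0.
At the optimum only cast iron scrap, nickel briquettes are positive (steel scrap, ferrosilicon = 0). Binding constraints: nickel and carbon.
Optimal quantities: cast iron scrap = 1.114 kg, nickel briquettes = 1.8297 kg.
Cost = 0.42·1.114 + 21.71·1.8297 = 40.1907.

$40.19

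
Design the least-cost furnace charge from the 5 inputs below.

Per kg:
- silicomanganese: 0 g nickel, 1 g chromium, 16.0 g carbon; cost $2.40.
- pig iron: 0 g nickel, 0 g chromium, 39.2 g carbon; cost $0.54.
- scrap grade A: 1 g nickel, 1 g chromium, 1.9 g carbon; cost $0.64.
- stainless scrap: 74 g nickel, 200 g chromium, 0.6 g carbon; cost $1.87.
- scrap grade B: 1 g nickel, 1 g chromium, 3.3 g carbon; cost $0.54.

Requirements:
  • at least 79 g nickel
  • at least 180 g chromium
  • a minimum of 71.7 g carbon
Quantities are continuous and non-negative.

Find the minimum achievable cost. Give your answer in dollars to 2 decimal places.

$2.98

Set it up as a linear program. Let x1 = kg of silicomanganese, x2 = kg of pig iron, x3 = kg of scrap grade A, x4 = kg of stainless scrap, x5 = kg of scrap grade B.
Minimise 2.4x1 + 0.54x2 + 0.64x3 + 1.87x4 + 0.54x5 with:
  1x3 + 74x4 + 1x5 ≥ 79   (nickel)
  1x1 + 1x3 + 200x4 + 1x5 ≥ 180   (chromium)
  16x1 + 39.2x2 + 1.9x3 + 0.6x4 + 3.3x5 ≥ 71.7   (carbon)
  x1, x2, x3, x4, x5 ≥ 0.
At the optimum only pig iron, stainless scrap are positive (silicomanganese, scrap grade A, scrap grade B = 0). Binding constraints: nickel and carbon.
So pig iron = 1.813 kg, stainless scrap = 1.068 kg.
Cost = 0.54·1.813 + 1.87·1.068 = 2.9762.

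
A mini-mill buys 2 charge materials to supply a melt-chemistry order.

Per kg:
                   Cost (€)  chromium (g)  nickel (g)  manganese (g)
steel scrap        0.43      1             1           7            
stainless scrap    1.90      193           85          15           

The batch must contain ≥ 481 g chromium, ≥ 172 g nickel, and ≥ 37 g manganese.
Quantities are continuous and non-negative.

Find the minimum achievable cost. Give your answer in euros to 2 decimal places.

€4.74

This is a linear program. Let x1 = kg of steel scrap, x2 = kg of stainless scrap.
min 0.43x1 + 1.9x2 subject to:
  1x1 + 193x2 ≥ 481   (chromium)
  1x1 + 85x2 ≥ 172   (nickel)
  7x1 + 15x2 ≥ 37   (manganese)
  x1, x2 ≥ 0.
The minimum-cost mix takes nothing from steel scrap — only stainless scrap. The chromium requirement is met with equality.
That vertex is x2 = 2.4922.
Objective = 1.9·2.4922 = 4.7352.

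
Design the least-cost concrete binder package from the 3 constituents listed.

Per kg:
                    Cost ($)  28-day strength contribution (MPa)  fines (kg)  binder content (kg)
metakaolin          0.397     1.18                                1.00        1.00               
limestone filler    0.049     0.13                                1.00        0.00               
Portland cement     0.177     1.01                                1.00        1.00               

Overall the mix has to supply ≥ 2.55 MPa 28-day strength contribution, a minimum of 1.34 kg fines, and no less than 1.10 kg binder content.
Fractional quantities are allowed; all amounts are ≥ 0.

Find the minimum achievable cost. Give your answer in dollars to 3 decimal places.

Set it up as a linear program. Let x1 = kg of metakaolin, x2 = kg of limestone filler, x3 = kg of Portland cement.
Minimise 0.397x1 + 0.049x2 + 0.177x3 s.t.:
  1.18x1 + 0.13x2 + 1.01x3 ≥ 2.55   (28-day strength contribution)
  1x1 + 1x2 + 1x3 ≥ 1.34   (fines)
  1x1 + 1x3 ≥ 1.1   (binder content)
  x1, x2, x3 ≥ 0.
The optimal basis is {Portland cement}; metakaolin, limestone filler drop out. The 28-day strength contribution requirement is met with equality.
That vertex is x3 = 2.525.
Cost = 0.177·2.525 = 0.44693.

$0.447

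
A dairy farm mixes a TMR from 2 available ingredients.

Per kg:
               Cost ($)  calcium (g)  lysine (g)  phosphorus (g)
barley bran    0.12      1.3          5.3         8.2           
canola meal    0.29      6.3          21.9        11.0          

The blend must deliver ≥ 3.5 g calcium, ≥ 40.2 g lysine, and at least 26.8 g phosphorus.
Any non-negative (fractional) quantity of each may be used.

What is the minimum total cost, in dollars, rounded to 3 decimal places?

Set it up as a linear program. Let x1 = kg of barley bran, x2 = kg of canola meal.
min 0.12x1 + 0.29x2 s.t.:
  1.3x1 + 6.3x2 ≥ 3.5   (calcium)
  5.3x1 + 21.9x2 ≥ 40.2   (lysine)
  8.2x1 + 11x2 ≥ 26.8   (phosphorus)
  x1, x2 ≥ 0.
Both inputs are positive at the optimum. Binding constraints: lysine and phosphorus.
Solving gives x1 = 1.193, x2 = 1.547.
Hence cost = 0.12·1.193 + 0.29·1.547 = $0.59179.

$0.592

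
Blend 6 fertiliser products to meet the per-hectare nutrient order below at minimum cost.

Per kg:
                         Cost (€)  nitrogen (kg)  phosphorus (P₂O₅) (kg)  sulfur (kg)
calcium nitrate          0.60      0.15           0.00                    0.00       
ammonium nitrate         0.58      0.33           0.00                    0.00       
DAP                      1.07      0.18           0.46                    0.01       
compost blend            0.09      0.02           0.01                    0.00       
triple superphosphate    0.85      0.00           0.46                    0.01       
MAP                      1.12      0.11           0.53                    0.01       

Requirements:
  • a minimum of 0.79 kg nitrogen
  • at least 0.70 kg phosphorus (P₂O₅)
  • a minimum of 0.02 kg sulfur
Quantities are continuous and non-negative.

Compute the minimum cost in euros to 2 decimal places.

€2.90

Let x1 = kg of calcium nitrate, x2 = kg of ammonium nitrate, x3 = kg of DAP, x4 = kg of compost blend, x5 = kg of triple superphosphate, x6 = kg of MAP.
min 0.6x1 + 0.58x2 + 1.07x3 + 0.09x4 + 0.85x5 + 1.12x6 subject to:
  0.15x1 + 0.33x2 + 0.18x3 + 0.02x4 + 0.11x6 ≥ 0.79   (nitrogen)
  0.46x3 + 0.01x4 + 0.46x5 + 0.53x6 ≥ 0.7   (phosphorus (P₂O₅))
  0.01x3 + 0.01x5 + 0.01x6 ≥ 0.02   (sulfur)
  x1, x2, x3, x4, x5, x6 ≥ 0.
At the optimum only ammonium nitrate, DAP are positive (calcium nitrate, compost blend, triple superphosphate, MAP = 0). Binding constraints: nitrogen and sulfur.
Optimal quantities: ammonium nitrate = 1.303 kg, DAP = 2 kg.
Cost = 0.58·1.303 + 1.07·2 = 2.8957.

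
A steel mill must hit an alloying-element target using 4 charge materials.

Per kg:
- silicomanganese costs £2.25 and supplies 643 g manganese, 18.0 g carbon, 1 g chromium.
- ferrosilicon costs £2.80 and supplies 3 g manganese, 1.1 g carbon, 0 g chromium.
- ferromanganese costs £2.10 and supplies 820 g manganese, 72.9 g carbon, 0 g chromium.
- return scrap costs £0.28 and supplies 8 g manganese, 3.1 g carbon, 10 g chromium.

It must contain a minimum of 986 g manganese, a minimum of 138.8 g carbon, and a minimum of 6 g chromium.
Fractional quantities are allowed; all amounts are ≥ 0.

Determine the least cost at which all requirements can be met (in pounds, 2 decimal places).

£4.11

Treat it as an LP. Let x1 = kg of silicomanganese, x2 = kg of ferrosilicon, x3 = kg of ferromanganese, x4 = kg of return scrap.
min 2.25x1 + 2.8x2 + 2.1x3 + 0.28x4 s.t.:
  643x1 + 3x2 + 820x3 + 8x4 ≥ 986   (manganese)
  18x1 + 1.1x2 + 72.9x3 + 3.1x4 ≥ 138.8   (carbon)
  1x1 + 10x4 ≥ 6   (chromium)
  x1, x2, x3, x4 ≥ 0.
At the optimum only ferromanganese, return scrap are positive (silicomanganese, ferrosilicon = 0). There the carbon and chromium constraints are tight.
Optimal quantities: ferromanganese = 1.878 kg, return scrap = 0.6 kg.
Objective = 2.1·1.878 + 0.28·0.6 = 4.1118.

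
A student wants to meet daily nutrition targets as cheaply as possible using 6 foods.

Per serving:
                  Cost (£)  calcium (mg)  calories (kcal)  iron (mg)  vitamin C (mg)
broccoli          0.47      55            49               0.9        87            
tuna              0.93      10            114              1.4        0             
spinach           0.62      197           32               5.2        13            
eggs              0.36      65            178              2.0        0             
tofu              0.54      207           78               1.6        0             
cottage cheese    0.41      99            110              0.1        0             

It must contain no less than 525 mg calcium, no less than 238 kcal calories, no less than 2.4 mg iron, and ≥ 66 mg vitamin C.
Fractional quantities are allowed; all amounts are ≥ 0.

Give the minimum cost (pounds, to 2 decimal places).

£1.64

Treat it as an LP. Let x1 = servings of broccoli, x2 = servings of tuna, x3 = servings of spinach, x4 = servings of eggs, x5 = servings of tofu, x6 = servings of cottage cheese.
Minimise 0.47x1 + 0.93x2 + 0.62x3 + 0.36x4 + 0.54x5 + 0.41x6 s.t.:
  55x1 + 10x2 + 197x3 + 65x4 + 207x5 + 99x6 ≥ 525   (calcium)
  49x1 + 114x2 + 32x3 + 178x4 + 78x5 + 110x6 ≥ 238   (calories)
  0.9x1 + 1.4x2 + 5.2x3 + 2x4 + 1.6x5 + 0.1x6 ≥ 2.4   (iron)
  87x1 + 13x3 ≥ 66   (vitamin C)
  x1, x2, x3, x4, x5, x6 ≥ 0.
At the optimum only broccoli, eggs, tofu are positive (tuna, spinach, cottage cheese = 0). Binding constraints: calcium, calories, vitamin C.
So broccoli = 0.7586 servings, eggs = 0.122 servings, tofu = 2.296 servings.
Total cost: 0.47·0.7586 + 0.36·0.122 + 0.54·2.296 = 1.6403.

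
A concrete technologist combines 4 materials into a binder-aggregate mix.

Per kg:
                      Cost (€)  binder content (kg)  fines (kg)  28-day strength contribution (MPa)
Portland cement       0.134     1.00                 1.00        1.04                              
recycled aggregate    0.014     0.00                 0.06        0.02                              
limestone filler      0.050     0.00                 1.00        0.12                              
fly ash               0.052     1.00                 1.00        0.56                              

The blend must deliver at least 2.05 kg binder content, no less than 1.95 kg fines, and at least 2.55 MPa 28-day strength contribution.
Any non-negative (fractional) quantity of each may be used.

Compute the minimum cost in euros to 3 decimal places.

This is a linear program. Let x1 = kg of Portland cement, x2 = kg of recycled aggregate, x3 = kg of limestone filler, x4 = kg of fly ash.
Minimise 0.134x1 + 0.014x2 + 0.05x3 + 0.052x4 with:
  1x1 + 1x4 ≥ 2.05   (binder content)
  1x1 + 0.06x2 + 1x3 + 1x4 ≥ 1.95   (fines)
  1.04x1 + 0.02x2 + 0.12x3 + 0.56x4 ≥ 2.55   (28-day strength contribution)
  x1, x2, x3, x4 ≥ 0.
The optimal basis is {fly ash}; Portland cement, recycled aggregate, limestone filler drop out. There the 28-day strength contribution constraint is tight.
Optimal quantities: fly ash = 4.554 kg.
Objective = 0.052·4.554 = 0.23681.

€0.237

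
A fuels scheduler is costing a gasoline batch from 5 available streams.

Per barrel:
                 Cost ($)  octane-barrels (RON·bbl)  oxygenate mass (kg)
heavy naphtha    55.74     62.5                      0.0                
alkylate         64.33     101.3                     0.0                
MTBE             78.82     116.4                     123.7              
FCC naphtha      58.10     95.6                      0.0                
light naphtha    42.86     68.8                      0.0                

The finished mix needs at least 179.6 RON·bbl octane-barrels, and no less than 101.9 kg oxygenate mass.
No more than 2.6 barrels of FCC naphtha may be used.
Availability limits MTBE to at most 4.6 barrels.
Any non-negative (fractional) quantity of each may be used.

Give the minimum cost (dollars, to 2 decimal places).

Set it up as a linear program. Let x1 = barrels of heavy naphtha, x2 = barrels of alkylate, x3 = barrels of MTBE, x4 = barrels of FCC naphtha, x5 = barrels of light naphtha.
min 55.74x1 + 64.33x2 + 78.82x3 + 58.1x4 + 42.86x5 s.t.:
  62.5x1 + 101.3x2 + 116.4x3 + 95.6x4 + 68.8x5 ≥ 179.6   (octane-barrels)
  123.7x3 ≥ 101.9   (oxygenate mass)
  x4 ≤ 2.6
  x3 ≤ 4.6
  x1, x2, x3, x4, x5 ≥ 0.
The minimum-cost mix takes nothing from heavy naphtha, alkylate, light naphtha — only MTBE, FCC naphtha. The octane-barrels and oxygenate mass requirements are met with equality.
So MTBE = 0.8238 barrels, FCC naphtha = 0.8757 barrels.
Total cost: 78.82·0.8238 + 58.1·0.8757 = 115.8101.

$115.81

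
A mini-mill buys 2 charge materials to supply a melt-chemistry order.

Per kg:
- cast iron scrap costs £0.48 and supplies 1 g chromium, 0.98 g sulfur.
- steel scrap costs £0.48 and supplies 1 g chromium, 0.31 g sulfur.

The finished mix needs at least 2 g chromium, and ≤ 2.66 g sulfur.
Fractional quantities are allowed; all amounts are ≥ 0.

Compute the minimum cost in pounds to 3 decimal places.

Set it up as a linear program. Let x1 = kg of cast iron scrap, x2 = kg of steel scrap.
Minimize 0.48x1 + 0.48x2 subject to:
  1x1 + 1x2 ≥ 2   (chromium)
  0.98x1 + 0.31x2 ≤ 2.66   (sulfur)
  x1, x2 ≥ 0.
The minimum-cost mix takes nothing from cast iron scrap — only steel scrap. There the chromium constraint is tight.
So steel scrap = 2 kg.
Total cost: 0.48·2 = 0.96000.

£0.960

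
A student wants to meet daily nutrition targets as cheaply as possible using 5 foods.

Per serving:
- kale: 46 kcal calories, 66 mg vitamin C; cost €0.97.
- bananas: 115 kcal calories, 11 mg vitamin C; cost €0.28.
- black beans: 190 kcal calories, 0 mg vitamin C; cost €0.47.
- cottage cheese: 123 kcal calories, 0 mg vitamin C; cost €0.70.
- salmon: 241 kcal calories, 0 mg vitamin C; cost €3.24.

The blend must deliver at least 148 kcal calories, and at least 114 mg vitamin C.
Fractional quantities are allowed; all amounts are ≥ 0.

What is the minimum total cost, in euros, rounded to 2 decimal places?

This is a linear program. Let x1 = servings of kale, x2 = servings of bananas, x3 = servings of black beans, x4 = servings of cottage cheese, x5 = servings of salmon.
min 0.97x1 + 0.28x2 + 0.47x3 + 0.7x4 + 3.24x5 subject to:
  46x1 + 115x2 + 190x3 + 123x4 + 241x5 ≥ 148   (calories)
  66x1 + 11x2 ≥ 114   (vitamin C)
  x1, x2, x3, x4, x5 ≥ 0.
At the optimum only kale, bananas are positive (black beans, cottage cheese, salmon = 0). Binding constraints: calories and vitamin C.
That vertex is x1 = 1.621, x2 = 0.6386.
Objective = 0.97·1.621 + 0.28·0.6386 = 1.7512.

€1.75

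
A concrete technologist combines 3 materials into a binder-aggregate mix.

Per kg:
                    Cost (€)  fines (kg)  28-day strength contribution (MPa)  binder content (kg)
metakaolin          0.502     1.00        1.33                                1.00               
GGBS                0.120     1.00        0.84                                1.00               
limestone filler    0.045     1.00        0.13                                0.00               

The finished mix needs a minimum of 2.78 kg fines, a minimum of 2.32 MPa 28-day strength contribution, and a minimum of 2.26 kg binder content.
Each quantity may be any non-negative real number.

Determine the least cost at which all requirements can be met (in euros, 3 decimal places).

Let x1 = kg of metakaolin, x2 = kg of GGBS, x3 = kg of limestone filler.
min 0.502x1 + 0.12x2 + 0.045x3 s.t.:
  1x1 + 1x2 + 1x3 ≥ 2.78   (fines)
  1.33x1 + 0.84x2 + 0.13x3 ≥ 2.32   (28-day strength contribution)
  1x1 + 1x2 ≥ 2.26   (binder content)
  x1, x2, x3 ≥ 0.
The minimum-cost mix takes nothing from metakaolin — only GGBS, limestone filler. The fines and 28-day strength contribution requirements are met with equality.
Solving gives x2 = 2.759, x3 = 0.02141.
Objective = 0.12·2.759 + 0.045·0.02141 = 0.33204.

€0.332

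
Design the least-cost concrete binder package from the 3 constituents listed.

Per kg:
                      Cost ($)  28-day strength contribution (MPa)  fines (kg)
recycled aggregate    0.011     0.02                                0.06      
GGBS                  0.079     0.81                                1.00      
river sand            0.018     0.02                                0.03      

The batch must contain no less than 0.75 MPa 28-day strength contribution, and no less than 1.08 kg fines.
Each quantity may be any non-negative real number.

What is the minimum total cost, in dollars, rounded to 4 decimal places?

This is a linear program. Let x1 = kg of recycled aggregate, x2 = kg of GGBS, x3 = kg of river sand.
min 0.011x1 + 0.079x2 + 0.018x3 with:
  0.02x1 + 0.81x2 + 0.02x3 ≥ 0.75   (28-day strength contribution)
  0.06x1 + 1x2 + 0.03x3 ≥ 1.08   (fines)
  x1, x2, x3 ≥ 0.
The minimum-cost mix takes nothing from recycled aggregate, river sand — only GGBS. The fines requirement is met with equality.
Optimal quantities: GGBS = 1.08 kg.
Hence cost = 0.079·1.08 = $0.085320.

$0.0853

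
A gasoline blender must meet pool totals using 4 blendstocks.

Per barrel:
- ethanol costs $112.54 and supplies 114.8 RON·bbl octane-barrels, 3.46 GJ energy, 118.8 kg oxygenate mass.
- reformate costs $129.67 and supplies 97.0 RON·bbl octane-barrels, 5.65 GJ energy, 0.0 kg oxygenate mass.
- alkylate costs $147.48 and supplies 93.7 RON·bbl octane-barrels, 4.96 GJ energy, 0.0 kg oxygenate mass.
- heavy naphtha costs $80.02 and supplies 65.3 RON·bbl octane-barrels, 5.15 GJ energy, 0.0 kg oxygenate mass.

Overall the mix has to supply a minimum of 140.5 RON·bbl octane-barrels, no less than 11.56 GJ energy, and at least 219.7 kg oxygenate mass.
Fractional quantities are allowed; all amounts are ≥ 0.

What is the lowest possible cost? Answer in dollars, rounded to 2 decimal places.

$288.32

Treat it as an LP. Let x1 = barrels of ethanol, x2 = barrels of reformate, x3 = barrels of alkylate, x4 = barrels of heavy naphtha.
Minimise 112.54x1 + 129.67x2 + 147.48x3 + 80.02x4 with:
  114.8x1 + 97x2 + 93.7x3 + 65.3x4 ≥ 140.5   (octane-barrels)
  3.46x1 + 5.65x2 + 4.96x3 + 5.15x4 ≥ 11.56   (energy)
  118.8x1 ≥ 219.7   (oxygenate mass)
  x1, x2, x3, x4 ≥ 0.
At the optimum only ethanol, heavy naphtha are positive (reformate, alkylate = 0). Binding constraints: energy and oxygenate mass.
That vertex is x1 = 1.8493, x4 = 1.0022.
Total cost: 112.54·1.8493 + 80.02·1.0022 = 288.3163.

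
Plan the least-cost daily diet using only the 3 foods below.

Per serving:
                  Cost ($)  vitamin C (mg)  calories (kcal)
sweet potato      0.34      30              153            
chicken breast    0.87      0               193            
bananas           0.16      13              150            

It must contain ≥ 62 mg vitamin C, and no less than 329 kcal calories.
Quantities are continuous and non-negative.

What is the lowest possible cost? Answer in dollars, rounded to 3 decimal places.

Set it up as a linear program. Let x1 = servings of sweet potato, x2 = servings of chicken breast, x3 = servings of bananas.
Minimize 0.34x1 + 0.87x2 + 0.16x3 subject to:
  30x1 + 13x3 ≥ 62   (vitamin C)
  153x1 + 193x2 + 150x3 ≥ 329   (calories)
  x1, x2, x3 ≥ 0.
The optimal basis is {sweet potato, bananas}; chicken breast drops out. Binding constraints: vitamin C and calories.
That vertex is x1 = 2.0004, x3 = 0.15293.
Objective = 0.34·2.0004 + 0.16·0.15293 = 0.70460.

$0.705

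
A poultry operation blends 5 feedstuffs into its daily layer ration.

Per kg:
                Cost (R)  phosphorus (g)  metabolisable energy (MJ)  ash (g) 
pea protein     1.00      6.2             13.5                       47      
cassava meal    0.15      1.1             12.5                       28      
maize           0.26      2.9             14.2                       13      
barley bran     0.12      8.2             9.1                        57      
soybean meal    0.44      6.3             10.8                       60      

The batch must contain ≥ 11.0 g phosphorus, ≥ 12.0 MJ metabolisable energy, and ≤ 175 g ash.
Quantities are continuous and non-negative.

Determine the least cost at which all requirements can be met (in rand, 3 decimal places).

Let x1 = kg of pea protein, x2 = kg of cassava meal, x3 = kg of maize, x4 = kg of barley bran, x5 = kg of soybean meal.
min 1x1 + 0.15x2 + 0.26x3 + 0.12x4 + 0.44x5 s.t.:
  6.2x1 + 1.1x2 + 2.9x3 + 8.2x4 + 6.3x5 ≥ 11   (phosphorus)
  13.5x1 + 12.5x2 + 14.2x3 + 9.1x4 + 10.8x5 ≥ 12   (metabolisable energy)
  47x1 + 28x2 + 13x3 + 57x4 + 60x5 ≤ 175   (ash)
  x1, x2, x3, x4, x5 ≥ 0.
The optimal basis is {barley bran}; pea protein, cassava meal, maize, soybean meal drop out. There the phosphorus constraint is tight.
Solving gives x4 = 1.341.
Total cost: 0.12·1.341 = 0.16092.

R0.161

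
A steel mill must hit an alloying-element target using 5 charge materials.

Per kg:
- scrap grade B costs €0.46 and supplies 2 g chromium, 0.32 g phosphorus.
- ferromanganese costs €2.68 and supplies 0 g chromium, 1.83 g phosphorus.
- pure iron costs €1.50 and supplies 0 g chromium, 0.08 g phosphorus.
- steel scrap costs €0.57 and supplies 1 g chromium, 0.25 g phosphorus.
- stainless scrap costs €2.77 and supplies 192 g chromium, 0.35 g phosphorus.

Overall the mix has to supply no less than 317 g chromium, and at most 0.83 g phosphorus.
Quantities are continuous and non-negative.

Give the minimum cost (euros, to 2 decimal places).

Treat it as an LP. Let x1 = kg of scrap grade B, x2 = kg of ferromanganese, x3 = kg of pure iron, x4 = kg of steel scrap, x5 = kg of stainless scrap.
Minimize 0.46x1 + 2.68x2 + 1.5x3 + 0.57x4 + 2.77x5 s.t.:
  2x1 + 1x4 + 192x5 ≥ 317   (chromium)
  0.32x1 + 1.83x2 + 0.08x3 + 0.25x4 + 0.35x5 ≤ 0.83   (phosphorus)
  x1, x2, x3, x4, x5 ≥ 0.
The minimum-cost mix takes nothing from scrap grade B, ferromanganese, pure iron, steel scrap — only stainless scrap. There the chromium constraint is tight.
That vertex is x5 = 1.651.
Hence cost = 2.77·1.651 = €4.5733.

€4.57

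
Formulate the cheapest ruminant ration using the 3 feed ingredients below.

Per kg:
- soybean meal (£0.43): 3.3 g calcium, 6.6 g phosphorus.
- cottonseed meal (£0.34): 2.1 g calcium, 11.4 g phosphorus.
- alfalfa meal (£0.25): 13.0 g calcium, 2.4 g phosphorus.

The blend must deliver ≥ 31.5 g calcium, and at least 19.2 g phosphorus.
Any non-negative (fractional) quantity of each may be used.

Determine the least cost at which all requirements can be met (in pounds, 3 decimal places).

Treat it as an LP. Let x1 = kg of soybean meal, x2 = kg of cottonseed meal, x3 = kg of alfalfa meal.
Minimise 0.43x1 + 0.34x2 + 0.25x3 s.t.:
  3.3x1 + 2.1x2 + 13x3 ≥ 31.5   (calcium)
  6.6x1 + 11.4x2 + 2.4x3 ≥ 19.2   (phosphorus)
  x1, x2, x3 ≥ 0.
The cheapest feasible vertex uses only cottonseed meal, alfalfa meal; soybean meal is not used. Binding constraints: calcium and phosphorus.
That vertex is x2 = 1.215, x3 = 2.227.
Hence cost = 0.34·1.215 + 0.25·2.227 = £0.96985.

£0.970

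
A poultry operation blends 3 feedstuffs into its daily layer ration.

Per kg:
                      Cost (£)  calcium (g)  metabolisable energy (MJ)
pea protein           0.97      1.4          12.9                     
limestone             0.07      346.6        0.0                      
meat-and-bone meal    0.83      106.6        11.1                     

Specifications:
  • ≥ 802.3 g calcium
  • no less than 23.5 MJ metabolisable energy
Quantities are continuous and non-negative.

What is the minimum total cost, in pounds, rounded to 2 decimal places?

Set it up as a linear program. Let x1 = kg of pea protein, x2 = kg of limestone, x3 = kg of meat-and-bone meal.
min 0.97x1 + 0.07x2 + 0.83x3 s.t.:
  1.4x1 + 346.6x2 + 106.6x3 ≥ 802.3   (calcium)
  12.9x1 + 11.1x3 ≥ 23.5   (metabolisable energy)
  x1, x2, x3 ≥ 0.
The minimum-cost mix takes nothing from pea protein — only limestone, meat-and-bone meal. The calcium and metabolisable energy requirements are met with equality.
Optimal quantities: limestone = 1.664 kg, meat-and-bone meal = 2.117 kg.
Hence cost = 0.07·1.664 + 0.83·2.117 = £1.8736.

£1.87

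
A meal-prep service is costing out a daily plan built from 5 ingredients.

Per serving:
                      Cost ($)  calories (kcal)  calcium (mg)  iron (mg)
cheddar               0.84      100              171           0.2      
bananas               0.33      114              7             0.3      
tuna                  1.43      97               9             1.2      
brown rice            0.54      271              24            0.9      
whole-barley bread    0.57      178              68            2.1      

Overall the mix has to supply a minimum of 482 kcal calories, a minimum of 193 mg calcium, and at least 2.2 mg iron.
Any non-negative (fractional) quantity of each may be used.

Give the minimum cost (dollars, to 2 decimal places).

$1.56

Let x1 = servings of cheddar, x2 = servings of bananas, x3 = servings of tuna, x4 = servings of brown rice, x5 = servings of whole-barley bread.
min 0.84x1 + 0.33x2 + 1.43x3 + 0.54x4 + 0.57x5 subject to:
  100x1 + 114x2 + 97x3 + 271x4 + 178x5 ≥ 482   (calories)
  171x1 + 7x2 + 9x3 + 24x4 + 68x5 ≥ 193   (calcium)
  0.2x1 + 0.3x2 + 1.2x3 + 0.9x4 + 2.1x5 ≥ 2.2   (iron)
  x1, x2, x3, x4, x5 ≥ 0.
The optimal basis is {cheddar, brown rice, whole-barley bread}; bananas, tuna drop out. Binding constraints: calories, calcium, iron.
So cheddar = 0.7772 servings, brown rice = 1.186 servings, whole-barley bread = 0.4652 servings.
Total cost: 0.84·0.7772 + 0.54·1.186 + 0.57·0.4652 = 1.5585.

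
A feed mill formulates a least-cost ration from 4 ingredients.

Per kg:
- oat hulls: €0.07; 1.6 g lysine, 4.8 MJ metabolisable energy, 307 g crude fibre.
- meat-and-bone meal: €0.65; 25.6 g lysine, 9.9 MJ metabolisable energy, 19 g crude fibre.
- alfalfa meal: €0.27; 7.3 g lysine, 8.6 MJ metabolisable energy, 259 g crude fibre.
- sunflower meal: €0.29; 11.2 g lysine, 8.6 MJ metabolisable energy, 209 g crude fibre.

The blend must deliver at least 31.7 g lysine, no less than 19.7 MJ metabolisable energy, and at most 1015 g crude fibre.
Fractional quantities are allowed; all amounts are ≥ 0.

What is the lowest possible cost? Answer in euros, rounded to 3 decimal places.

Let x1 = kg of oat hulls, x2 = kg of meat-and-bone meal, x3 = kg of alfalfa meal, x4 = kg of sunflower meal.
Minimize 0.07x1 + 0.65x2 + 0.27x3 + 0.29x4 s.t.:
  1.6x1 + 25.6x2 + 7.3x3 + 11.2x4 ≥ 31.7   (lysine)
  4.8x1 + 9.9x2 + 8.6x3 + 8.6x4 ≥ 19.7   (metabolisable energy)
  307x1 + 19x2 + 259x3 + 209x4 ≤ 1015   (crude fibre)
  x1, x2, x3, x4 ≥ 0.
The cheapest feasible vertex uses only meat-and-bone meal, sunflower meal; oat hulls, alfalfa meal are not used. The lysine and metabolisable energy requirements are met with equality.
That vertex is x2 = 0.4757, x4 = 1.743.
Hence cost = 0.65·0.4757 + 0.29·1.743 = €0.81468.

€0.815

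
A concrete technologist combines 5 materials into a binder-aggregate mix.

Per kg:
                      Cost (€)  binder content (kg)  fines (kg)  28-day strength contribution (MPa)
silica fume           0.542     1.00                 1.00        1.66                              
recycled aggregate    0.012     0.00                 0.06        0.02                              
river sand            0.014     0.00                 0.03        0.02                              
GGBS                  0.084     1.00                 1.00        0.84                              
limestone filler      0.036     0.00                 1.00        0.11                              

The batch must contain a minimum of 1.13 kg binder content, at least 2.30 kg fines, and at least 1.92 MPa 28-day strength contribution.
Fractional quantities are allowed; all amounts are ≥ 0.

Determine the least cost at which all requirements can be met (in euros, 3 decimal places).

This is a linear program. Let x1 = kg of silica fume, x2 = kg of recycled aggregate, x3 = kg of river sand, x4 = kg of GGBS, x5 = kg of limestone filler.
min 0.542x1 + 0.012x2 + 0.014x3 + 0.084x4 + 0.036x5 s.t.:
  1x1 + 1x4 ≥ 1.13   (binder content)
  1x1 + 0.06x2 + 0.03x3 + 1x4 + 1x5 ≥ 2.3   (fines)
  1.66x1 + 0.02x2 + 0.02x3 + 0.84x4 + 0.11x5 ≥ 1.92   (28-day strength contribution)
  x1, x2, x3, x4, x5 ≥ 0.
The cheapest feasible vertex uses only GGBS, limestone filler; silica fume, recycled aggregate, river sand are not used. There the fines and 28-day strength contribution constraints are tight.
So GGBS = 2.284 kg, limestone filler = 0.01644 kg.
Total cost: 0.084·2.284 + 0.036·0.01644 = 0.19245.

€0.192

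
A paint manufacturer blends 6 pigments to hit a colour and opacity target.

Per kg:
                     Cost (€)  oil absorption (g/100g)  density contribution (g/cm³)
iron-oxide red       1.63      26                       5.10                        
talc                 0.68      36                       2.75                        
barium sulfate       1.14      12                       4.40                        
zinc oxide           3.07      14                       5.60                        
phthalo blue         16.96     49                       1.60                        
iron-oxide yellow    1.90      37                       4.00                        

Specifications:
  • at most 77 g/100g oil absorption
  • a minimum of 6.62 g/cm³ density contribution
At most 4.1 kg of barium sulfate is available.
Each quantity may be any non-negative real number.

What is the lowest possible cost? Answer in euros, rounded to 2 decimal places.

Let x1 = kg of iron-oxide red, x2 = kg of talc, x3 = kg of barium sulfate, x4 = kg of zinc oxide, x5 = kg of phthalo blue, x6 = kg of iron-oxide yellow.
Minimise 1.63x1 + 0.68x2 + 1.14x3 + 3.07x4 + 16.96x5 + 1.9x6 subject to:
  26x1 + 36x2 + 12x3 + 14x4 + 49x5 + 37x6 ≤ 77   (oil absorption)
  5.1x1 + 2.75x2 + 4.4x3 + 5.6x4 + 1.6x5 + 4x6 ≥ 6.62   (density contribution)
  x3 ≤ 4.1
  x1, x2, x3, x4, x5, x6 ≥ 0.
The minimum-cost mix takes nothing from iron-oxide red, zinc oxide, phthalo blue, iron-oxide yellow — only talc, barium sulfate. The oil absorption and density contribution requirements are met with equality.
Optimal quantities: talc = 2.068 kg, barium sulfate = 0.2119 kg.
Objective = 0.68·2.068 + 1.14·0.2119 = 1.6478.

€1.65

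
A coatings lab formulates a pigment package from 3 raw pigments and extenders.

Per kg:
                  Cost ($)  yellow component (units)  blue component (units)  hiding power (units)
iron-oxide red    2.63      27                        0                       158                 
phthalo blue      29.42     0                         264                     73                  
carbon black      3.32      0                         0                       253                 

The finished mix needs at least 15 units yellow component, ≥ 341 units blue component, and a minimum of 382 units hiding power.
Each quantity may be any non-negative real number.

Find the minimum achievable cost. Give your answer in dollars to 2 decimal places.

Let x1 = kg of iron-oxide red, x2 = kg of phthalo blue, x3 = kg of carbon black.
min 2.63x1 + 29.42x2 + 3.32x3 with:
  27x1 ≥ 15   (yellow component)
  264x2 ≥ 341   (blue component)
  158x1 + 73x2 + 253x3 ≥ 382   (hiding power)
  x1, x2, x3 ≥ 0.
All 3 inputs are positive at the optimum. There the yellow component, blue component, hiding power constraints are tight.
Optimal quantities: iron-oxide red = 0.55556 kg, phthalo blue = 1.2917 kg, carbon black = 0.79024 kg.
Total cost: 2.63·0.55556 + 29.42·1.2917 + 3.32·0.79024 = 42.0865.

$42.09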